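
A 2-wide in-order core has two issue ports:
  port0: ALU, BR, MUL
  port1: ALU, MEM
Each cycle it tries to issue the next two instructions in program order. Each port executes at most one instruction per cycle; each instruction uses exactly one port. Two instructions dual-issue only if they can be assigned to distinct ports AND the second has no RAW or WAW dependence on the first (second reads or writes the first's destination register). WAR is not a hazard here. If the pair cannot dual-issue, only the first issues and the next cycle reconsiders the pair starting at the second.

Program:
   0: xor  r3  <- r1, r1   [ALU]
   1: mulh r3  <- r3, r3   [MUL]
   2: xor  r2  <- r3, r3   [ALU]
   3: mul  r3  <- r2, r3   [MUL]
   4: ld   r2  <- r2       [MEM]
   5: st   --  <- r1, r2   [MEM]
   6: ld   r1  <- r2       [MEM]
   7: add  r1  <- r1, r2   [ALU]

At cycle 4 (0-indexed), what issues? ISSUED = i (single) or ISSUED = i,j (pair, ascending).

ISSUED = 5

#0 head=0: xor.ALU i0 RAW+WAW r3
#1 head=1: mulh.MUL i1 RAW r3
#2 head=2: xor.ALU i2 RAW r2
#3 head=3: mul.MUL ld.MEM i3&i4 2-wide
#4 head=5: st.MEM i5 no-port MEM/MEM
#5 head=6: ld.MEM i6 RAW+WAW r1
#6 head=7: add.ALU i7 tail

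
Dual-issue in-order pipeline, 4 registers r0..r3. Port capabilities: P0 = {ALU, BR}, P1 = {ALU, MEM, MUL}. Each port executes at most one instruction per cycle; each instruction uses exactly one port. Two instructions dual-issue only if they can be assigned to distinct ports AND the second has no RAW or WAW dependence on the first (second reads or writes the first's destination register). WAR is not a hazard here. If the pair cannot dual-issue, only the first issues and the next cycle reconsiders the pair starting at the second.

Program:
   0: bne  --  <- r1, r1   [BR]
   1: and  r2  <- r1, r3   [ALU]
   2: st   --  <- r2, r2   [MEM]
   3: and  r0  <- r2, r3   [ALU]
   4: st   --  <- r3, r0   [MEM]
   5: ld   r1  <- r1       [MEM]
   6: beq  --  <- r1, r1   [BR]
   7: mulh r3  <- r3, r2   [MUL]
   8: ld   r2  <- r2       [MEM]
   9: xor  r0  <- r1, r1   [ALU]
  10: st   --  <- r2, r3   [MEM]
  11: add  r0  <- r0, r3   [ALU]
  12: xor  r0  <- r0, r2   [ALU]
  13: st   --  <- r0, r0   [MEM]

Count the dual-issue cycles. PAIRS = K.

c0: i0/i1 bne/and  dual
c1: i2/i3 st/and  dual
c2: i4 st  no-port MEM/MEM
c3: i5 ld  RAW r1
c4: i6/i7 beq/mulh  dual
c5: i8/i9 ld/xor  dual
c6: i10/i11 st/add  dual
c7: i12 xor  RAW r0
c8: i13 st  tail

PAIRS = 5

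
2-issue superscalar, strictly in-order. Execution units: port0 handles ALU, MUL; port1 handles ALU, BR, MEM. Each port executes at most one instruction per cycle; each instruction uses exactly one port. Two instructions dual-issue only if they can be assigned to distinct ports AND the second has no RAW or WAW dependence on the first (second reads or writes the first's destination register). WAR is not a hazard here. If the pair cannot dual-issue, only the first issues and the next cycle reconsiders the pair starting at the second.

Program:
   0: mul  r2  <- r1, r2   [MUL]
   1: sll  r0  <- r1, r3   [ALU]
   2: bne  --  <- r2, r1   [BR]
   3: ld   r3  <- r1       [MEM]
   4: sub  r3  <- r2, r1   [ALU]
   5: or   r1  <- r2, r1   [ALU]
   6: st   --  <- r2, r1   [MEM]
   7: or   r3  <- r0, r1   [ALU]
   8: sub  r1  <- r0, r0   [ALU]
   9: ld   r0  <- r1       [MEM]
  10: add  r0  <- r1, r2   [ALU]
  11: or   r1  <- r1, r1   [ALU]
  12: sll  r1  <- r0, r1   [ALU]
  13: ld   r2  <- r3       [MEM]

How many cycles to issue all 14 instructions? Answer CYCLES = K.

[0] i0/i1  mul;sll  -- pair
[1] i2  bne  -- no-port BR/MEM
[2] i3  ld  -- WAW r3
[3] i4/i5  sub;or  -- pair
[4] i6/i7  st;or  -- pair
[5] i8  sub  -- RAW r1
[6] i9  ld  -- WAW r0
[7] i10/i11  add;or  -- pair
[8] i12/i13  sll;ld  -- pair

CYCLES = 9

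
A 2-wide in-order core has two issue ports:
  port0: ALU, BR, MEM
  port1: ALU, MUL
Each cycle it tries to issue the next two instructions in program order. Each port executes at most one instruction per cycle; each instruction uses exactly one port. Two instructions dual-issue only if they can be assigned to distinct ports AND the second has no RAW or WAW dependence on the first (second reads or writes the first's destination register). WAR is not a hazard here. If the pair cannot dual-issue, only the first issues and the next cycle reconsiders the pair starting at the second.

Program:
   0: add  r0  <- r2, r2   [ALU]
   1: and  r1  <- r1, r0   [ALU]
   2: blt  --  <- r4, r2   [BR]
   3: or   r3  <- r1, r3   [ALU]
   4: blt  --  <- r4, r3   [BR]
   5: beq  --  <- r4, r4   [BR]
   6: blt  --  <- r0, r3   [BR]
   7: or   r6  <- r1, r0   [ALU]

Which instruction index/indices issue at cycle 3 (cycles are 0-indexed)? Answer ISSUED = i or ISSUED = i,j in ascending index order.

[0] i0  add  -- RAW r0
[1] i1+i2  and blt  -- pair
[2] i3  or  -- RAW r3
[3] i4  blt  -- no-port BR/BR
[4] i5  beq  -- no-port BR/BR
[5] i6+i7  blt or  -- pair

ISSUED = 4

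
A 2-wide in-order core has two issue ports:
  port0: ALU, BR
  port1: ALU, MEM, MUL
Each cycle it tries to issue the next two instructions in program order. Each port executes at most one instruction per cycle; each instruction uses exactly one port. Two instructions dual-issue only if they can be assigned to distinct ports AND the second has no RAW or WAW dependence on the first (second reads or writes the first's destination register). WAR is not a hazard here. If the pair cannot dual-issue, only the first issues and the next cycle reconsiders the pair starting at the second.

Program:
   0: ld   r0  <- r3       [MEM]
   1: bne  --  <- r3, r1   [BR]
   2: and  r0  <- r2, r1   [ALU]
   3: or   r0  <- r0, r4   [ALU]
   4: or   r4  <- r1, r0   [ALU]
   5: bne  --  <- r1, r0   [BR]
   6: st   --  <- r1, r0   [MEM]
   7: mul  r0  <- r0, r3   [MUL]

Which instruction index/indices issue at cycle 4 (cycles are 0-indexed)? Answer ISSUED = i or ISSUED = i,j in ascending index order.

[0] i0,i1  ld;bne  -- dual
[1] i2  and  -- RAW+WAW r0
[2] i3  or  -- RAW r0
[3] i4,i5  or;bne  -- dual
[4] i6  st  -- no-port MEM/MUL
[5] i7  mul  -- tail

ISSUED = 6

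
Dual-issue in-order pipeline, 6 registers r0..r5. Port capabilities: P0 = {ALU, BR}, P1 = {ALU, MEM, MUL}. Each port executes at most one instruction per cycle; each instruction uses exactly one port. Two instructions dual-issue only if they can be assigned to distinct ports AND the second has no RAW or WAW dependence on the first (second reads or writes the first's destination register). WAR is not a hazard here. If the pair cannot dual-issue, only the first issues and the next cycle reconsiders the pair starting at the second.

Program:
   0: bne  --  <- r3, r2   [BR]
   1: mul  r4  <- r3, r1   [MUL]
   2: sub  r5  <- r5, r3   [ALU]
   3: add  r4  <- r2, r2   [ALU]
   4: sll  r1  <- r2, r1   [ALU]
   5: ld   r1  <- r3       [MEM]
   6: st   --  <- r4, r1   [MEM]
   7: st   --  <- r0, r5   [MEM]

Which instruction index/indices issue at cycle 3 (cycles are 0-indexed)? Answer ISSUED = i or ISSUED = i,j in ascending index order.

t=0 i0/i1:bne.BR;mul.MUL ; 2-wide
t=1 i2/i3:sub.ALU;add.ALU ; 2-wide
t=2 i4:sll.ALU ; WAW r1
t=3 i5:ld.MEM ; no-port MEM/MEM
t=4 i6:st.MEM ; no-port MEM/MEM
t=5 i7:st.MEM ; tail

ISSUED = 5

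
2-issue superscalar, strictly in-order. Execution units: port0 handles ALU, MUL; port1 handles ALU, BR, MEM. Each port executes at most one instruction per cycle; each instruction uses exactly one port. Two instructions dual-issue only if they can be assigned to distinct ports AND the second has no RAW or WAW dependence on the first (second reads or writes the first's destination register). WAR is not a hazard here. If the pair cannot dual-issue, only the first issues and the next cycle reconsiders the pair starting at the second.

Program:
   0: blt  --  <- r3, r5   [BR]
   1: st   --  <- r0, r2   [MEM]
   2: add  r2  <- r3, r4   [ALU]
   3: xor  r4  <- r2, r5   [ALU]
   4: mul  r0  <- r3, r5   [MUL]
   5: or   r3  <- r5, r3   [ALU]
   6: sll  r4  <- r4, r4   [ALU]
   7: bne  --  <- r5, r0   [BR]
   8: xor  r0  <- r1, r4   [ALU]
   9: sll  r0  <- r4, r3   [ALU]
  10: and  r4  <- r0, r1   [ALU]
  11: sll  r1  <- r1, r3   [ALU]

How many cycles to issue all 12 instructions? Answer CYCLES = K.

  cy0 -> i0 (blt) no-port BR/MEM
  cy1 -> i1/i2 (st/add) pair
  cy2 -> i3/i4 (xor/mul) pair
  cy3 -> i5/i6 (or/sll) pair
  cy4 -> i7/i8 (bne/xor) pair
  cy5 -> i9 (sll) RAW r0
  cy6 -> i10/i11 (and/sll) pair

CYCLES = 7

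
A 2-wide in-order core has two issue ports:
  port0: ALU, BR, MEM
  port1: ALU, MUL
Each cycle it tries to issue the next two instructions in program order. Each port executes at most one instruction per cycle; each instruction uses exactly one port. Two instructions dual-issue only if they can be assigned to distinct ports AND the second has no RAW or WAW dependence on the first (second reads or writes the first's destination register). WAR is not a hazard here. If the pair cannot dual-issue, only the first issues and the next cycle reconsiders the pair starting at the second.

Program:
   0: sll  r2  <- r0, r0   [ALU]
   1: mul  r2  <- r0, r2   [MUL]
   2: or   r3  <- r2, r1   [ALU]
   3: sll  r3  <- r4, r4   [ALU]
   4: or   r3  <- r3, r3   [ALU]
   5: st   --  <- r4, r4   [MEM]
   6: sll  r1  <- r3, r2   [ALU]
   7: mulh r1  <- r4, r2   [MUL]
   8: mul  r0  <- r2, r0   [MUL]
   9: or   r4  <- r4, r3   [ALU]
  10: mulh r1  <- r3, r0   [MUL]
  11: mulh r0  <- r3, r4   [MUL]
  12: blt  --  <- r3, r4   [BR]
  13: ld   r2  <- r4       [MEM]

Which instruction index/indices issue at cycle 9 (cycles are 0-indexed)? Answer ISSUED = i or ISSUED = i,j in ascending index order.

ISSUED = 11,12

[0] i0  sll.ALU  -- RAW+WAW r2
[1] i1  mul.MUL  -- RAW r2
[2] i2  or.ALU  -- WAW r3
[3] i3  sll.ALU  -- RAW+WAW r3
[4] i4+i5  or.ALU st.MEM  -- dual
[5] i6  sll.ALU  -- WAW r1
[6] i7  mulh.MUL  -- no-port MUL/MUL
[7] i8+i9  mul.MUL or.ALU  -- dual
[8] i10  mulh.MUL  -- no-port MUL/MUL
[9] i11+i12  mulh.MUL blt.BR  -- dual
[10] i13  ld.MEM  -- tail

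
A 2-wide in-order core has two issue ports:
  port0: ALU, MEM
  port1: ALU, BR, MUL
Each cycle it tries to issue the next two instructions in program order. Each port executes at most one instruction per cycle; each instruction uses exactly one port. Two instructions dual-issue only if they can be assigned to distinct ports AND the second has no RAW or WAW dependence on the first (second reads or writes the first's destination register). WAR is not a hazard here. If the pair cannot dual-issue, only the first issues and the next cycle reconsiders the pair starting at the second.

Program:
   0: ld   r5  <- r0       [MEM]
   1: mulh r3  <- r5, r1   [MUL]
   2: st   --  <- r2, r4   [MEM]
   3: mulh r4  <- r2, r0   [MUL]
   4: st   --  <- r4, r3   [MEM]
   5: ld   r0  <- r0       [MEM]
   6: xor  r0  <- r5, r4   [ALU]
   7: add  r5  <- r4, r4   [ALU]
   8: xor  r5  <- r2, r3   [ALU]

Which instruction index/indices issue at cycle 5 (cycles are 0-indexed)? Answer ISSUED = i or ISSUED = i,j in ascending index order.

  cy0 -> i0 (ld) RAW r5
  cy1 -> i1&i2 (mulh/st) 2-wide
  cy2 -> i3 (mulh) RAW r4
  cy3 -> i4 (st) no-port MEM/MEM
  cy4 -> i5 (ld) WAW r0
  cy5 -> i6&i7 (xor/add) 2-wide
  cy6 -> i8 (xor) tail

ISSUED = 6,7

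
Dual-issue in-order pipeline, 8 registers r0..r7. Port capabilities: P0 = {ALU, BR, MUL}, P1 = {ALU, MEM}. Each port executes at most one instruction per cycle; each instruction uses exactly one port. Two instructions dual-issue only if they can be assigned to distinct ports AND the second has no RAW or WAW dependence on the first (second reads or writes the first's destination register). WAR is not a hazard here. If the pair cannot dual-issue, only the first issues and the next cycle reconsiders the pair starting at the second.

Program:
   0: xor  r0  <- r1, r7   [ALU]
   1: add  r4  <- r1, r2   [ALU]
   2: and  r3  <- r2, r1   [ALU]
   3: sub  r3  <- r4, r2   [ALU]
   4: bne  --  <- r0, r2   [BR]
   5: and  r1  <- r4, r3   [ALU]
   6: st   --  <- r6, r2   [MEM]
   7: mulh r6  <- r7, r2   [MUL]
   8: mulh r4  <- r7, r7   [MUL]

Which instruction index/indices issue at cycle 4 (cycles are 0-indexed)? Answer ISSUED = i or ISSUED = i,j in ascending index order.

[0] i0+i1  xor.ALU add.ALU  -- 2-wide
[1] i2  and.ALU  -- WAW r3
[2] i3+i4  sub.ALU bne.BR  -- 2-wide
[3] i5+i6  and.ALU st.MEM  -- 2-wide
[4] i7  mulh.MUL  -- no-port MUL/MUL
[5] i8  mulh.MUL  -- tail

ISSUED = 7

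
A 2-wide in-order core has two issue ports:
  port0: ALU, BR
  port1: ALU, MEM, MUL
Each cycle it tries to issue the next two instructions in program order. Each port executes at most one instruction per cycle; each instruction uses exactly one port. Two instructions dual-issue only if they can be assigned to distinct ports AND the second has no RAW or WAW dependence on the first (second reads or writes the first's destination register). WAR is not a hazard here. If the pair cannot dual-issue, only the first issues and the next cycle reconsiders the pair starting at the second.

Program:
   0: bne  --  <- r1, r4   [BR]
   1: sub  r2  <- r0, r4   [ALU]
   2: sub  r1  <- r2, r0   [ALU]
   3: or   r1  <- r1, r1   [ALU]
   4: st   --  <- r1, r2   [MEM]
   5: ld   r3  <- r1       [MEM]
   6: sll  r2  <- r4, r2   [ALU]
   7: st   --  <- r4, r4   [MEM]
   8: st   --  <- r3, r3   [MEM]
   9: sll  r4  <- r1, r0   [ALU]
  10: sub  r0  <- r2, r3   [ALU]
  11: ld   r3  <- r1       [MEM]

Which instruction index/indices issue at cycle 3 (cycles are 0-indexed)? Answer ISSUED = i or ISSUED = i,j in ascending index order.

#0 head=0: bne sub i0+i1 dual
#1 head=2: sub i2 RAW+WAW r1
#2 head=3: or i3 RAW r1
#3 head=4: st i4 no-port MEM/MEM
#4 head=5: ld sll i5+i6 dual
#5 head=7: st i7 no-port MEM/MEM
#6 head=8: st sll i8+i9 dual
#7 head=10: sub ld i10+i11 dual

ISSUED = 4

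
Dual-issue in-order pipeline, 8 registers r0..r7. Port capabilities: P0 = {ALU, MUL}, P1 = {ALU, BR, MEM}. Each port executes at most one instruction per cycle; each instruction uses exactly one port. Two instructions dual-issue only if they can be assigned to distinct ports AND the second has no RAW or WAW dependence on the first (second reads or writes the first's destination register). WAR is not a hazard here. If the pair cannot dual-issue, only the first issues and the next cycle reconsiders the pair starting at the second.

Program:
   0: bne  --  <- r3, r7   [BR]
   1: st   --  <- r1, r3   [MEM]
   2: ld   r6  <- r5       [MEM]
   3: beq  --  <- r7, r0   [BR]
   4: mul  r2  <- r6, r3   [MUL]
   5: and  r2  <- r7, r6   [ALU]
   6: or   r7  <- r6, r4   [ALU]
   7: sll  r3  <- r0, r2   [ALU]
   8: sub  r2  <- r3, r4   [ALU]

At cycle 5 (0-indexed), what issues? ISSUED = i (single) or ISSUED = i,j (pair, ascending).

0. bne @i0  | no-port BR/MEM
1. st @i1  | no-port MEM/MEM
2. ld @i2  | no-port MEM/BR
3. beq mul @i3/i4  | dual
4. and or @i5/i6  | dual
5. sll @i7  | RAW r3
6. sub @i8  | tail

ISSUED = 7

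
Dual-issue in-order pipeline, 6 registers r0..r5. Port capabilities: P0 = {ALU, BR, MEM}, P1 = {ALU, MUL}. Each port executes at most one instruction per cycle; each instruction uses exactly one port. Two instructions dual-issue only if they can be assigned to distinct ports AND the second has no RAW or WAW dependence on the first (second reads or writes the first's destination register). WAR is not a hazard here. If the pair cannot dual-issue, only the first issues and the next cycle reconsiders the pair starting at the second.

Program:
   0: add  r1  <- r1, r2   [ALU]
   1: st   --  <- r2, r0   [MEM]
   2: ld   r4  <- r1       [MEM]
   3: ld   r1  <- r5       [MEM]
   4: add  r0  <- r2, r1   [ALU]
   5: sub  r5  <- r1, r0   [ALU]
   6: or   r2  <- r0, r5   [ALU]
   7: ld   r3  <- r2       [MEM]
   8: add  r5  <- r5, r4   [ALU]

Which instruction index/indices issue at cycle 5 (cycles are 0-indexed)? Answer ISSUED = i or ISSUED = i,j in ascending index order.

ISSUED = 6

c0: i0&i1 add.ALU/st.MEM  pair
c1: i2 ld.MEM  no-port MEM/MEM
c2: i3 ld.MEM  RAW r1
c3: i4 add.ALU  RAW r0
c4: i5 sub.ALU  RAW r5
c5: i6 or.ALU  RAW r2
c6: i7&i8 ld.MEM/add.ALU  pair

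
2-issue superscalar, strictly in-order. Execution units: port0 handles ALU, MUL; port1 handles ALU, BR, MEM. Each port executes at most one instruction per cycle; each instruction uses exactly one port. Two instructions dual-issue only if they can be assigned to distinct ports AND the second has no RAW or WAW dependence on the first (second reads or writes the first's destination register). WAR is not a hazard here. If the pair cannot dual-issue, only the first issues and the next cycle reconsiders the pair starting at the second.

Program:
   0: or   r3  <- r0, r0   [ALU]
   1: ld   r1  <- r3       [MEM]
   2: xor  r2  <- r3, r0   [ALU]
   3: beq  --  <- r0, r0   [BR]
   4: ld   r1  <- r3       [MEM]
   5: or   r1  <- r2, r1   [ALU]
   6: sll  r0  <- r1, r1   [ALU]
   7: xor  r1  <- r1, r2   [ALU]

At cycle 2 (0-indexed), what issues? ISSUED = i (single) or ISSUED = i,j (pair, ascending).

0. or @i0  | RAW r3
1. ld xor @i1/i2  | 2-wide
2. beq @i3  | no-port BR/MEM
3. ld @i4  | RAW+WAW r1
4. or @i5  | RAW r1
5. sll xor @i6/i7  | 2-wide

ISSUED = 3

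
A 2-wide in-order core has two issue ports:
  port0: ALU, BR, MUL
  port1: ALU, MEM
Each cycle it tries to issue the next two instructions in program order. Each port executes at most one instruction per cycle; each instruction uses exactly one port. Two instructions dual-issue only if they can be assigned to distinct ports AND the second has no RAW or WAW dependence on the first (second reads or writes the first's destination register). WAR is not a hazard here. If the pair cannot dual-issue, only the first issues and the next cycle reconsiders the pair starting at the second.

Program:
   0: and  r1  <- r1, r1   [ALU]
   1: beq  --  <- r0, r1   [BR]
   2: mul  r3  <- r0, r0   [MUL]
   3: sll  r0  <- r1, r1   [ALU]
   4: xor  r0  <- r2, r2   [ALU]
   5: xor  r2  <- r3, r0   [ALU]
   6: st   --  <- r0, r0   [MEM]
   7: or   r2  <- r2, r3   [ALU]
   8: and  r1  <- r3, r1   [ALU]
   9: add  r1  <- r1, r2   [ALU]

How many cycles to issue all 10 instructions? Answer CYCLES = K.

CYCLES = 7

0. and @i0  | RAW r1
1. beq @i1  | no-port BR/MUL
2. mul/sll @i2+i3  | dual
3. xor @i4  | RAW r0
4. xor/st @i5+i6  | dual
5. or/and @i7+i8  | dual
6. add @i9  | tail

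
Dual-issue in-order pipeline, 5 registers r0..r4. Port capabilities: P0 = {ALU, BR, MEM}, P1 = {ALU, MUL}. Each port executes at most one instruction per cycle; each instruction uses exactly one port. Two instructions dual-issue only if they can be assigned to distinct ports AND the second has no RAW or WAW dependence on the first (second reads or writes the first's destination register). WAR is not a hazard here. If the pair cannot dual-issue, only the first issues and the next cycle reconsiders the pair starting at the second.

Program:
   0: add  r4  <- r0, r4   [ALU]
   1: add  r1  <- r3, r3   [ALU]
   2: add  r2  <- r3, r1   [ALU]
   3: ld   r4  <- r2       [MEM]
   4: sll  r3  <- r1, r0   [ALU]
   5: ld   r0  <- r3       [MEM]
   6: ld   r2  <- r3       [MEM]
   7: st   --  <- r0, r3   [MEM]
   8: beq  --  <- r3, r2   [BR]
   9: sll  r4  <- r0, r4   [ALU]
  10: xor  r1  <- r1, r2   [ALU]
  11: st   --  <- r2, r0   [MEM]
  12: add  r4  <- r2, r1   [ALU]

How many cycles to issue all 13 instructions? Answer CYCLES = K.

c0: i0+i1 add.ALU/add.ALU  2-wide
c1: i2 add.ALU  RAW r2
c2: i3+i4 ld.MEM/sll.ALU  2-wide
c3: i5 ld.MEM  no-port MEM/MEM
c4: i6 ld.MEM  no-port MEM/MEM
c5: i7 st.MEM  no-port MEM/BR
c6: i8+i9 beq.BR/sll.ALU  2-wide
c7: i10+i11 xor.ALU/st.MEM  2-wide
c8: i12 add.ALU  tail

CYCLES = 9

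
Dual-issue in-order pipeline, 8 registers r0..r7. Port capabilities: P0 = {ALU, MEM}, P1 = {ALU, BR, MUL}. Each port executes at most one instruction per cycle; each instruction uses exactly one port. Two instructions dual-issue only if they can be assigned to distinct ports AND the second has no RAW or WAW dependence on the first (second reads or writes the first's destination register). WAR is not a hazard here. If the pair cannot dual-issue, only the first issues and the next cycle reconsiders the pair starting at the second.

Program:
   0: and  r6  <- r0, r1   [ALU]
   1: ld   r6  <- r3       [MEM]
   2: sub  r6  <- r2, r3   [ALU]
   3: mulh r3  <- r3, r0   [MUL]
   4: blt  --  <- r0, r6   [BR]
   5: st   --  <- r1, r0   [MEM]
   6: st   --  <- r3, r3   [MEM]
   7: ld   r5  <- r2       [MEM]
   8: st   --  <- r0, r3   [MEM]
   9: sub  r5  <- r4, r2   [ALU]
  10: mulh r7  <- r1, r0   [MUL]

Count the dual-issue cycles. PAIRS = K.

PAIRS = 3

c0: i0 and.ALU  WAW r6
c1: i1 ld.MEM  WAW r6
c2: i2,i3 sub.ALU;mulh.MUL  pair
c3: i4,i5 blt.BR;st.MEM  pair
c4: i6 st.MEM  no-port MEM/MEM
c5: i7 ld.MEM  no-port MEM/MEM
c6: i8,i9 st.MEM;sub.ALU  pair
c7: i10 mulh.MUL  tail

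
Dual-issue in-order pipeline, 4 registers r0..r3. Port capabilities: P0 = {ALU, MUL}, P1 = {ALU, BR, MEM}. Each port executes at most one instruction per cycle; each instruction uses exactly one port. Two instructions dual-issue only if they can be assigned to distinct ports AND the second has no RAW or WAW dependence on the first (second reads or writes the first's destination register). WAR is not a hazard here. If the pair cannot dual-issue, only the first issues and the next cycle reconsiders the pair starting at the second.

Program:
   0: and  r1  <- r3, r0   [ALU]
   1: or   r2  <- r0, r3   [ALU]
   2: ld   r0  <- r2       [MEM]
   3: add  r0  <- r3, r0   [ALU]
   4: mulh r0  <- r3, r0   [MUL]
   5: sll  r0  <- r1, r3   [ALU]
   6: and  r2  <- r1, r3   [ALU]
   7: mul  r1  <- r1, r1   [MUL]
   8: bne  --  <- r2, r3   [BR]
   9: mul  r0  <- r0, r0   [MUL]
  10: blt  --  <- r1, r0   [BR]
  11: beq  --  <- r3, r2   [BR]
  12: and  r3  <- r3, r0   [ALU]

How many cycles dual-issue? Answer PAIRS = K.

PAIRS = 4

t=0 i0+i1:and;or ; dual
t=1 i2:ld ; RAW+WAW r0
t=2 i3:add ; RAW+WAW r0
t=3 i4:mulh ; WAW r0
t=4 i5+i6:sll;and ; dual
t=5 i7+i8:mul;bne ; dual
t=6 i9:mul ; RAW r0
t=7 i10:blt ; no-port BR/BR
t=8 i11+i12:beq;and ; dual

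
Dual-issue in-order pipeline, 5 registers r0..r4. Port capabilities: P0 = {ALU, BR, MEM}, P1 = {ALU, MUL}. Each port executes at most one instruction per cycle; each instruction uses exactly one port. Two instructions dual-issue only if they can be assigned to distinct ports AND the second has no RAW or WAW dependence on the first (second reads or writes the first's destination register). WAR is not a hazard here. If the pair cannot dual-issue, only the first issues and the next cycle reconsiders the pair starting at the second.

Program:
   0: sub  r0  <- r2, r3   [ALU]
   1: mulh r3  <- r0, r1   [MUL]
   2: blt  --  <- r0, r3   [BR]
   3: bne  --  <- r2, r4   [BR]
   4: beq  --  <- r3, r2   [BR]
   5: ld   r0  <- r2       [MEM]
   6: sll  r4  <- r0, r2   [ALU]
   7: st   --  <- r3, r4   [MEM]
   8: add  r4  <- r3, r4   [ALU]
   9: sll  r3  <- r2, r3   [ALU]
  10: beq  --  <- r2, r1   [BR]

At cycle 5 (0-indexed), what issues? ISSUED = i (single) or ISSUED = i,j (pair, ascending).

ISSUED = 5

c0: i0 sub.ALU  RAW r0
c1: i1 mulh.MUL  RAW r3
c2: i2 blt.BR  no-port BR/BR
c3: i3 bne.BR  no-port BR/BR
c4: i4 beq.BR  no-port BR/MEM
c5: i5 ld.MEM  RAW r0
c6: i6 sll.ALU  RAW r4
c7: i7+i8 st.MEM+add.ALU  pair
c8: i9+i10 sll.ALU+beq.BR  pair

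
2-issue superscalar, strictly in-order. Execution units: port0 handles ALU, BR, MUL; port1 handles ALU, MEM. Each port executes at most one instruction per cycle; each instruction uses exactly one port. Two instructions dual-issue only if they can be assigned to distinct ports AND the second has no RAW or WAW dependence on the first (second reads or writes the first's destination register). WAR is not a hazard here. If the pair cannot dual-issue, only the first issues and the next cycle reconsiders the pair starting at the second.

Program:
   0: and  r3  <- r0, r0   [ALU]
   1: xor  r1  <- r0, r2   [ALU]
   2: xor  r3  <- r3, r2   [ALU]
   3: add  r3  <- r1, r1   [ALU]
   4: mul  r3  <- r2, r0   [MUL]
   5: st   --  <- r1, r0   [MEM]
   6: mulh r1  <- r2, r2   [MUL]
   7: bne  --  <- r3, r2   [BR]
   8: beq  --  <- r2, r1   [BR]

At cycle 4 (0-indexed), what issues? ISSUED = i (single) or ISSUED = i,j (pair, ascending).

ISSUED = 6

0. and/xor @i0&i1  | 2-wide
1. xor @i2  | WAW r3
2. add @i3  | WAW r3
3. mul/st @i4&i5  | 2-wide
4. mulh @i6  | no-port MUL/BR
5. bne @i7  | no-port BR/BR
6. beq @i8  | tail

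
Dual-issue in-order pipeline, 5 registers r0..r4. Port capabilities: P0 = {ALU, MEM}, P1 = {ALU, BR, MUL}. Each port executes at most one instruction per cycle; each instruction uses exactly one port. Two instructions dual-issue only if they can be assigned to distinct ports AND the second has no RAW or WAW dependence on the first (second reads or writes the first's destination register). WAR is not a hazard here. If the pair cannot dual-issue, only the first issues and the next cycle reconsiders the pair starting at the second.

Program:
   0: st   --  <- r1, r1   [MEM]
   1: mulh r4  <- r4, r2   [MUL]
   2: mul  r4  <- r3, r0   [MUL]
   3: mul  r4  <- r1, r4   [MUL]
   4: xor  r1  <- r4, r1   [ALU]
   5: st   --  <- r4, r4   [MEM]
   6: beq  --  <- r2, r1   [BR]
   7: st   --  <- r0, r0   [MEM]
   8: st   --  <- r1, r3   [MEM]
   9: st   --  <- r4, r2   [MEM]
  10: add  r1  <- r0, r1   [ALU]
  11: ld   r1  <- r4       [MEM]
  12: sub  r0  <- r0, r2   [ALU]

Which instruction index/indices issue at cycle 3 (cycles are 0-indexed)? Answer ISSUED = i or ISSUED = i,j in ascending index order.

[0] i0,i1  st.MEM/mulh.MUL  -- 2-wide
[1] i2  mul.MUL  -- no-port MUL/MUL
[2] i3  mul.MUL  -- RAW r4
[3] i4,i5  xor.ALU/st.MEM  -- 2-wide
[4] i6,i7  beq.BR/st.MEM  -- 2-wide
[5] i8  st.MEM  -- no-port MEM/MEM
[6] i9,i10  st.MEM/add.ALU  -- 2-wide
[7] i11,i12  ld.MEM/sub.ALU  -- 2-wide

ISSUED = 4,5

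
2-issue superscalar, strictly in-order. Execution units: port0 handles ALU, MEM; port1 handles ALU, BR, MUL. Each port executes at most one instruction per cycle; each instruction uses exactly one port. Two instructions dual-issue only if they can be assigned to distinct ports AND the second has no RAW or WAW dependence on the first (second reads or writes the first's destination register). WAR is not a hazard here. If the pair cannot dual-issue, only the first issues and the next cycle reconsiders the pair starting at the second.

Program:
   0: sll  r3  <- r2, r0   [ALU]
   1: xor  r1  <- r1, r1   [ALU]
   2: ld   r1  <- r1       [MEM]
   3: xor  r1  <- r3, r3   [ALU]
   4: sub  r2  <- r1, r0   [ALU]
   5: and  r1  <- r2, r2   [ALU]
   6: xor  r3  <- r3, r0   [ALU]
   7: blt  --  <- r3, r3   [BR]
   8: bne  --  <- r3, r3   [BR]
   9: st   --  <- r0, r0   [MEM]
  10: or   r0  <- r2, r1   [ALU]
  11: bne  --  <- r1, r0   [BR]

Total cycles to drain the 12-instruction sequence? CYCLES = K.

CYCLES = 9

[0] i0+i1  sll.ALU+xor.ALU  -- 2-wide
[1] i2  ld.MEM  -- WAW r1
[2] i3  xor.ALU  -- RAW r1
[3] i4  sub.ALU  -- RAW r2
[4] i5+i6  and.ALU+xor.ALU  -- 2-wide
[5] i7  blt.BR  -- no-port BR/BR
[6] i8+i9  bne.BR+st.MEM  -- 2-wide
[7] i10  or.ALU  -- RAW r0
[8] i11  bne.BR  -- tail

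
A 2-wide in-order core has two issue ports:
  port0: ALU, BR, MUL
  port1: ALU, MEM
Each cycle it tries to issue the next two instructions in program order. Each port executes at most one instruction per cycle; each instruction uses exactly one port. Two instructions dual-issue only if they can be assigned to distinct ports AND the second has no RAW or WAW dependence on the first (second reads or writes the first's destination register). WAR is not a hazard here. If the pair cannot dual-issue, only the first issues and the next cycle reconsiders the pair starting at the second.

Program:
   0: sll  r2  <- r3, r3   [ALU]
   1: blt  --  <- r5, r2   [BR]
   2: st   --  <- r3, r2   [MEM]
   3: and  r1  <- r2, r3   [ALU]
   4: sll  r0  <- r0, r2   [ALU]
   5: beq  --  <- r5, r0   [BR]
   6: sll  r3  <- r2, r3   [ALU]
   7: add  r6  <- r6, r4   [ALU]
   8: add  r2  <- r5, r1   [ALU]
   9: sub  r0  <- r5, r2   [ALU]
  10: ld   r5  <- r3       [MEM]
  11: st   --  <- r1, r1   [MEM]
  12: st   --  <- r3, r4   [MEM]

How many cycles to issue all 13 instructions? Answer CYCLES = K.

0. sll.ALU @i0  | RAW r2
1. blt.BR+st.MEM @i1+i2  | dual
2. and.ALU+sll.ALU @i3+i4  | dual
3. beq.BR+sll.ALU @i5+i6  | dual
4. add.ALU+add.ALU @i7+i8  | dual
5. sub.ALU+ld.MEM @i9+i10  | dual
6. st.MEM @i11  | no-port MEM/MEM
7. st.MEM @i12  | tail

CYCLES = 8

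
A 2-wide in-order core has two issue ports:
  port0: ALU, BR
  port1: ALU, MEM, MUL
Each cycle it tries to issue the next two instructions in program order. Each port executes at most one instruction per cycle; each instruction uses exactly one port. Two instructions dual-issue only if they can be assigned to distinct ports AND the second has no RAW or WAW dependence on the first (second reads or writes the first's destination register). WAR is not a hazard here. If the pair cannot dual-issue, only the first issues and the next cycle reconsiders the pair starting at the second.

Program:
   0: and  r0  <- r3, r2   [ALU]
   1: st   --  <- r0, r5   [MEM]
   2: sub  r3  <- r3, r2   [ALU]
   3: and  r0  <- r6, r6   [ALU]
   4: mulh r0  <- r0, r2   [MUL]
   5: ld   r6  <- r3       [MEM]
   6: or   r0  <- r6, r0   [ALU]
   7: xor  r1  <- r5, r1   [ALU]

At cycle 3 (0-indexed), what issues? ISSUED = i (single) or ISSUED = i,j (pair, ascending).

ISSUED = 4

t=0 i0:and ; RAW r0
t=1 i1+i2:st+sub ; dual
t=2 i3:and ; RAW+WAW r0
t=3 i4:mulh ; no-port MUL/MEM
t=4 i5:ld ; RAW r6
t=5 i6+i7:or+xor ; dual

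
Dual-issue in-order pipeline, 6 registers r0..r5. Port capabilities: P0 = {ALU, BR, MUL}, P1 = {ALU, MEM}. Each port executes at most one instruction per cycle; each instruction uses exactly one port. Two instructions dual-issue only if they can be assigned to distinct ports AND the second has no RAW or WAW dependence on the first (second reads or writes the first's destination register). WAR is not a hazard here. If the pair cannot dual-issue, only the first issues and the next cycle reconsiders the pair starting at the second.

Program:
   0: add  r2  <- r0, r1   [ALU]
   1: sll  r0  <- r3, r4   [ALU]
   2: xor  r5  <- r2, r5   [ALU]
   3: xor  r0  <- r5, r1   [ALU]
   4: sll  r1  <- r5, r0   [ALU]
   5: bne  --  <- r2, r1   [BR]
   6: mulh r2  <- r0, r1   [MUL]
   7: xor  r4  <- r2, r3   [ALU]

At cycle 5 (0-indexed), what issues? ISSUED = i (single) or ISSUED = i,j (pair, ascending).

c0: i0,i1 add.ALU sll.ALU  2-wide
c1: i2 xor.ALU  RAW r5
c2: i3 xor.ALU  RAW r0
c3: i4 sll.ALU  RAW r1
c4: i5 bne.BR  no-port BR/MUL
c5: i6 mulh.MUL  RAW r2
c6: i7 xor.ALU  tail

ISSUED = 6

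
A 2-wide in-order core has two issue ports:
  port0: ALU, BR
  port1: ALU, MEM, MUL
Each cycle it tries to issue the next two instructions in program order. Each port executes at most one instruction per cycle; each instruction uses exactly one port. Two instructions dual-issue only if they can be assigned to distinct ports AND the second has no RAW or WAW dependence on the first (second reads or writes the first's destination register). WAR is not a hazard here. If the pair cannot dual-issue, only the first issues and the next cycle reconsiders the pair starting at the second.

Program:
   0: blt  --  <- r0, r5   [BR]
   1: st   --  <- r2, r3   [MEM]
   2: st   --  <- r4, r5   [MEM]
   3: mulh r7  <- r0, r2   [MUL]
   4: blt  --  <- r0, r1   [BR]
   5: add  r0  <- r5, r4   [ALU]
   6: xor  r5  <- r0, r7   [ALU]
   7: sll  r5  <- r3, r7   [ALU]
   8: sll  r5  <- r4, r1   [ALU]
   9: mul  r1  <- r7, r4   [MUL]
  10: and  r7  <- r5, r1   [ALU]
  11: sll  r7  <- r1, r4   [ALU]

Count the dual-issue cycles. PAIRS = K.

#0 head=0: blt.BR/st.MEM i0&i1 pair
#1 head=2: st.MEM i2 no-port MEM/MUL
#2 head=3: mulh.MUL/blt.BR i3&i4 pair
#3 head=5: add.ALU i5 RAW r0
#4 head=6: xor.ALU i6 WAW r5
#5 head=7: sll.ALU i7 WAW r5
#6 head=8: sll.ALU/mul.MUL i8&i9 pair
#7 head=10: and.ALU i10 WAW r7
#8 head=11: sll.ALU i11 tail

PAIRS = 3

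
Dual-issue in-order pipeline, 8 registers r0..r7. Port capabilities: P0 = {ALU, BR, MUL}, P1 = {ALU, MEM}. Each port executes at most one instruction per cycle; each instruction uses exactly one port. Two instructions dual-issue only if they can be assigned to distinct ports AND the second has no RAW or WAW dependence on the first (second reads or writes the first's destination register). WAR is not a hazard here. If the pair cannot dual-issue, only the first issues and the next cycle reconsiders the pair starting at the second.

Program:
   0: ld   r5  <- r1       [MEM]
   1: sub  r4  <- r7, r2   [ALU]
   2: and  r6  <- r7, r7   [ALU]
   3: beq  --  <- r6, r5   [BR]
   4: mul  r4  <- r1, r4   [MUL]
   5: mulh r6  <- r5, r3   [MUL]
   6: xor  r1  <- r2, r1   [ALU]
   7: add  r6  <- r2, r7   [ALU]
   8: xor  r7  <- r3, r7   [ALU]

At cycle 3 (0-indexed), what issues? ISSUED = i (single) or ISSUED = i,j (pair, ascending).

ISSUED = 4

[0] i0&i1  ld.MEM sub.ALU  -- pair
[1] i2  and.ALU  -- RAW r6
[2] i3  beq.BR  -- no-port BR/MUL
[3] i4  mul.MUL  -- no-port MUL/MUL
[4] i5&i6  mulh.MUL xor.ALU  -- pair
[5] i7&i8  add.ALU xor.ALU  -- pair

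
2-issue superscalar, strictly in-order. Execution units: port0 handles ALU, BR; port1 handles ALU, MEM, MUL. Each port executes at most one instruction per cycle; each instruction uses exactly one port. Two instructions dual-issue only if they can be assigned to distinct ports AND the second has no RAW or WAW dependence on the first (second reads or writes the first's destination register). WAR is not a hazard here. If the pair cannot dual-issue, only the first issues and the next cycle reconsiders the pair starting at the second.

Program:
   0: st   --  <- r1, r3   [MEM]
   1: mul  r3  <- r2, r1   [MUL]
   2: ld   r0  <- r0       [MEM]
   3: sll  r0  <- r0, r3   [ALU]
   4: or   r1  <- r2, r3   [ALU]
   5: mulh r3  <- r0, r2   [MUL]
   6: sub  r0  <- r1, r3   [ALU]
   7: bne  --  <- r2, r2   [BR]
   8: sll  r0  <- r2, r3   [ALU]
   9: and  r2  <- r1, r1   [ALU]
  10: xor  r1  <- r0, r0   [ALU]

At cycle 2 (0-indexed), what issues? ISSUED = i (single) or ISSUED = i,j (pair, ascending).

ISSUED = 2

0. st @i0  | no-port MEM/MUL
1. mul @i1  | no-port MUL/MEM
2. ld @i2  | RAW+WAW r0
3. sll;or @i3+i4  | dual
4. mulh @i5  | RAW r3
5. sub;bne @i6+i7  | dual
6. sll;and @i8+i9  | dual
7. xor @i10  | tail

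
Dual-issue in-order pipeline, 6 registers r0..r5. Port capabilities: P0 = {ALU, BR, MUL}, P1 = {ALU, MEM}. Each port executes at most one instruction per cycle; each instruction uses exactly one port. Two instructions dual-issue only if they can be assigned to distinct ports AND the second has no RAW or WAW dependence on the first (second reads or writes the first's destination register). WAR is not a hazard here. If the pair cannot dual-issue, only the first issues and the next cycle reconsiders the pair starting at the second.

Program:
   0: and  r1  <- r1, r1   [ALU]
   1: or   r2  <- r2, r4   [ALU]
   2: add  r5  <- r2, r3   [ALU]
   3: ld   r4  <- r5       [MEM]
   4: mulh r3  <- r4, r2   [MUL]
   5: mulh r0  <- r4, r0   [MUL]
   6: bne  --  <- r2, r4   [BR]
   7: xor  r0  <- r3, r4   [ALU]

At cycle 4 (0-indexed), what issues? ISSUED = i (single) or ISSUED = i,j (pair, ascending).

t=0 i0,i1:and.ALU+or.ALU ; dual
t=1 i2:add.ALU ; RAW r5
t=2 i3:ld.MEM ; RAW r4
t=3 i4:mulh.MUL ; no-port MUL/MUL
t=4 i5:mulh.MUL ; no-port MUL/BR
t=5 i6,i7:bne.BR+xor.ALU ; dual

ISSUED = 5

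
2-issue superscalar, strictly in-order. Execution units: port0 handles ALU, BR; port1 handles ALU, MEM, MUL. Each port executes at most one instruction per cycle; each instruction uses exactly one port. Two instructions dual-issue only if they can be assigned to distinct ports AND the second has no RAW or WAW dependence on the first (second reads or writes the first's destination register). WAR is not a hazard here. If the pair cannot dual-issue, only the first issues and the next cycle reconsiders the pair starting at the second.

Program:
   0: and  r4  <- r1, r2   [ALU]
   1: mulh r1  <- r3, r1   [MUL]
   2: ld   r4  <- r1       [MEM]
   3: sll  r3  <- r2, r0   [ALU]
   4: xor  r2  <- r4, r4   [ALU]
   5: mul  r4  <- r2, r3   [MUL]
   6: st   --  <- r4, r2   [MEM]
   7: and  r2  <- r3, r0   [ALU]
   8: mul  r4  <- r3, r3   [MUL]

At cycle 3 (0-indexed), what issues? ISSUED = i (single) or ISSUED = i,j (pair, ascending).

ISSUED = 5

c0: i0/i1 and+mulh  dual
c1: i2/i3 ld+sll  dual
c2: i4 xor  RAW r2
c3: i5 mul  no-port MUL/MEM
c4: i6/i7 st+and  dual
c5: i8 mul  tail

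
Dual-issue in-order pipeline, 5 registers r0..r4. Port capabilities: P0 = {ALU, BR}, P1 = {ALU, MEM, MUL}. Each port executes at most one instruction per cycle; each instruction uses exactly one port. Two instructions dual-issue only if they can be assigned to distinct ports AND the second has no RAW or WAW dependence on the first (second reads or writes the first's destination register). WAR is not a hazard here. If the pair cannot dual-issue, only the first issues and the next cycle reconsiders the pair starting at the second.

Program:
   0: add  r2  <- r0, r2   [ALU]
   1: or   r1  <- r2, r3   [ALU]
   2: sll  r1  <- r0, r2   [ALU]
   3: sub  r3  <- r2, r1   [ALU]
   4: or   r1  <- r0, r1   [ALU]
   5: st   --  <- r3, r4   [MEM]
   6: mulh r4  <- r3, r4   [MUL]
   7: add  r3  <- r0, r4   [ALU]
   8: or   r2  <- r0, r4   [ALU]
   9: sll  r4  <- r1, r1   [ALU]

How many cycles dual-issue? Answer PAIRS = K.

PAIRS = 2

t=0 i0:add.ALU ; RAW r2
t=1 i1:or.ALU ; WAW r1
t=2 i2:sll.ALU ; RAW r1
t=3 i3,i4:sub.ALU/or.ALU ; dual
t=4 i5:st.MEM ; no-port MEM/MUL
t=5 i6:mulh.MUL ; RAW r4
t=6 i7,i8:add.ALU/or.ALU ; dual
t=7 i9:sll.ALU ; tail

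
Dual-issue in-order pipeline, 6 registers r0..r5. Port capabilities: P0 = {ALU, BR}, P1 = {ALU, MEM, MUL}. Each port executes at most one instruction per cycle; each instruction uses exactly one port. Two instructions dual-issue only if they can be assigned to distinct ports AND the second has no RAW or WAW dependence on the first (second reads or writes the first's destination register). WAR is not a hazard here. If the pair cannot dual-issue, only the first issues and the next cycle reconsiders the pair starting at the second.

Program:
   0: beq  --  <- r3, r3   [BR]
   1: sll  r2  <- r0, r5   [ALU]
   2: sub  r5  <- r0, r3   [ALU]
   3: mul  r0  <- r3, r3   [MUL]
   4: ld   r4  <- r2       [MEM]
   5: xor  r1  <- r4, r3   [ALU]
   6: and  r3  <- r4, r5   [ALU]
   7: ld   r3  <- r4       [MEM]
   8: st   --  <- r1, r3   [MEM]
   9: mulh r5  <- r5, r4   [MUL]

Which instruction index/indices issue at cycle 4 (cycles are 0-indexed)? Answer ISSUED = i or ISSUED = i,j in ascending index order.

ISSUED = 7

t=0 i0,i1:beq.BR;sll.ALU ; 2-wide
t=1 i2,i3:sub.ALU;mul.MUL ; 2-wide
t=2 i4:ld.MEM ; RAW r4
t=3 i5,i6:xor.ALU;and.ALU ; 2-wide
t=4 i7:ld.MEM ; no-port MEM/MEM
t=5 i8:st.MEM ; no-port MEM/MUL
t=6 i9:mulh.MUL ; tail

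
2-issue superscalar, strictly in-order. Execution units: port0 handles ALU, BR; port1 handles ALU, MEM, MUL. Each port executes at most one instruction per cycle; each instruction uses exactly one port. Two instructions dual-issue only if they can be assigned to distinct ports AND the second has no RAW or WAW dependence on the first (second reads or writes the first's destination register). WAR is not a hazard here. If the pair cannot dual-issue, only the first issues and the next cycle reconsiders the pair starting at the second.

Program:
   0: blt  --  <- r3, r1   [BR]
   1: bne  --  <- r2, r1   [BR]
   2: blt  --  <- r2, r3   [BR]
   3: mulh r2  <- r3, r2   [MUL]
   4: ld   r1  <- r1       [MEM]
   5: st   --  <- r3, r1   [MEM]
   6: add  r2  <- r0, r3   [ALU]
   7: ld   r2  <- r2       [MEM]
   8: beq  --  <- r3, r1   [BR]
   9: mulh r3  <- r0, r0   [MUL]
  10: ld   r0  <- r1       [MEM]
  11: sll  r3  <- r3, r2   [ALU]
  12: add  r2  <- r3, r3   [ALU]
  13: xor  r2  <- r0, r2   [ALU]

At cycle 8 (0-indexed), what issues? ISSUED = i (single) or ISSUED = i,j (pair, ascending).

0. blt.BR @i0  | no-port BR/BR
1. bne.BR @i1  | no-port BR/BR
2. blt.BR mulh.MUL @i2/i3  | 2-wide
3. ld.MEM @i4  | no-port MEM/MEM
4. st.MEM add.ALU @i5/i6  | 2-wide
5. ld.MEM beq.BR @i7/i8  | 2-wide
6. mulh.MUL @i9  | no-port MUL/MEM
7. ld.MEM sll.ALU @i10/i11  | 2-wide
8. add.ALU @i12  | RAW+WAW r2
9. xor.ALU @i13  | tail

ISSUED = 12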